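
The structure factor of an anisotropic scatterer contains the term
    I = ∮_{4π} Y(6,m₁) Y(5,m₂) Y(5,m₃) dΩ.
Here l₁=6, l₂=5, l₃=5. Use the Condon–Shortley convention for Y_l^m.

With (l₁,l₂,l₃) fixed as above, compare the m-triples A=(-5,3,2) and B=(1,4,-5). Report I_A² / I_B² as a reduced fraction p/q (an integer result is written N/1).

l's match ⇒ only the (l;m) 3-j factors differ between A and B.
A: triangle coeff Δ(6,5,5) = 1/28588560; Σ_t [5,6]: t=5:−1/518400 t=6:+1/345600 = 1/1036800; (3j)²=7/2210 [(6 5 5; -5 3 2)], sign=-1
B: triangle coeff Δ(6,5,5) = 1/28588560; Σ_t [5,5]: t=5:−1/2073600 = -1/2073600; (3j)²=63/9724 [(6 5 5; 1 4 -5)], sign=-1
I_A²/I_B² = (7/2210)/(63/9724) = 22/45

22/45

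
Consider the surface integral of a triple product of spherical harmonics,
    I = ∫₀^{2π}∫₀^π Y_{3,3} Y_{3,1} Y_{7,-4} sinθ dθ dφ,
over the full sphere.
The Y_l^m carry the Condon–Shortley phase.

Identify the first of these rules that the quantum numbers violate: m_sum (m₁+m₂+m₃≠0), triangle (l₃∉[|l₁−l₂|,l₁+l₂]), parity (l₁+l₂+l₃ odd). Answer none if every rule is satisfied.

triangle

m₁+m₂+m₃ = 3 + 1 − 4 = 0  ✓
triangle: |3−3|=0 ≤ l₃=7 ≤ 3+3=6  ✗
parity: l₁+l₂+l₃ = 13 is odd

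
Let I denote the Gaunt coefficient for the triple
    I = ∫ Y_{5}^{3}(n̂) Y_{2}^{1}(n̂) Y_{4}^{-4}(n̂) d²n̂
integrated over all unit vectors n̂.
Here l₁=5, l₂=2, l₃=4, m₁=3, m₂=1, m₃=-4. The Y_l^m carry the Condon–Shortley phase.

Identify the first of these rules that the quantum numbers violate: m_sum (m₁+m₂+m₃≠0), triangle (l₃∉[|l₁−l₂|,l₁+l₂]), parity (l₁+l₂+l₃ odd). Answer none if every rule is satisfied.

parity

azimuthal sum: 3 + 1 − 4 = 0  ✓
3 ≤ 4 ≤ 7 (triangle on l)  ✓
L = 5 + 2 + 4 = 11 (odd)  ✗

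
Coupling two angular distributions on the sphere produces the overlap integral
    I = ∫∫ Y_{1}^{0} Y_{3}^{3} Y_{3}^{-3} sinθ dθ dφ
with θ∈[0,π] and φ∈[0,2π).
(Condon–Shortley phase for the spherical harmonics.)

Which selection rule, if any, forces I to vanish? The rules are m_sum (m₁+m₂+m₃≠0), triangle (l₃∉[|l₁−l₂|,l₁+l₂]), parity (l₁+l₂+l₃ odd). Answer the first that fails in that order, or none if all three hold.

Σmᵢ = 0  ✓
l₃∈[|l₁−l₂|,l₁+l₂]=[2,4], have l₃=3  ✓
Σlᵢ = 7 ⇒ odd  ✗

parity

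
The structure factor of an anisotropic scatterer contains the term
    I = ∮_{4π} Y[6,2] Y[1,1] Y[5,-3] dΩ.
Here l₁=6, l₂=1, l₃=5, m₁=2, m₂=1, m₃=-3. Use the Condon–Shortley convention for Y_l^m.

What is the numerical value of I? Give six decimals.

0.100084

m-sum 0 ✓  L=12 even ✓  5≤5≤7 ✓
Π(2lᵢ+1) = 13×3×11 = 429
triangle coeff Δ(6,1,5) = 1/858
Σ_t [1,1]: t=1:−1/14400 = -1/14400
(3j)²=6/143 [(6 1 5; 0 0 0)], sign=+1
Σ_t [2,2]: t=2:+1/161280 = 1/161280
(3j)²=1/143 [(6 1 5; 2 1 -3)], sign=+1
⇒ 4πI² = 18/143
I = (+1)√(18/143/(4π)) = 0.10008369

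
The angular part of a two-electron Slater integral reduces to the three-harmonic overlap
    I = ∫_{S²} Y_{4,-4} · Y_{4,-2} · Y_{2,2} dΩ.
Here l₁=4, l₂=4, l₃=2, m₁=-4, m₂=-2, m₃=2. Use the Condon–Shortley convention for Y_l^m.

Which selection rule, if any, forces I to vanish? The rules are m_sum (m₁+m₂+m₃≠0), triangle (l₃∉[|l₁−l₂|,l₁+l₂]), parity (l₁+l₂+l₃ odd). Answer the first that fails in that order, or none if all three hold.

m_sum

azimuthal sum: -4 − 2 + 2 = -4  ✗
0 ≤ 2 ≤ 8 (triangle on l)
L = 4 + 4 + 2 = 10 (even)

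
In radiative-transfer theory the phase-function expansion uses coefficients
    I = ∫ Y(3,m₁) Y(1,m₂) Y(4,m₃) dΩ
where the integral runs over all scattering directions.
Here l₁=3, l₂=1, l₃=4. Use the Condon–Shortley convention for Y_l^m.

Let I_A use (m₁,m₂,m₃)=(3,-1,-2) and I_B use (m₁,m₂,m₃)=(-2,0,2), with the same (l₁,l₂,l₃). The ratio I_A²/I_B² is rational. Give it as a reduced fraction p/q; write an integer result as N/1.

Shared (l₁,l₂,l₃)=(3,1,4): N and (l;000)² cancel in I_A²/I_B².
A: Δ = 0!·6!·2!/9! = 1/252; Racah Σ t=0..0: t=0:+1/1440 = 1/1440; ⇒ 3j(3 1 4; 3 -1 -2)² = 1/252, sgn +1
B: Δ = 0!·6!·2!/9! = 1/252; Racah Σ t=0..0: t=0:+1/120 = 1/120; ⇒ 3j(3 1 4; -2 0 2)² = 1/21, sgn +1
I_A²/I_B² = (1/252)/(1/21) = 1/12

1/12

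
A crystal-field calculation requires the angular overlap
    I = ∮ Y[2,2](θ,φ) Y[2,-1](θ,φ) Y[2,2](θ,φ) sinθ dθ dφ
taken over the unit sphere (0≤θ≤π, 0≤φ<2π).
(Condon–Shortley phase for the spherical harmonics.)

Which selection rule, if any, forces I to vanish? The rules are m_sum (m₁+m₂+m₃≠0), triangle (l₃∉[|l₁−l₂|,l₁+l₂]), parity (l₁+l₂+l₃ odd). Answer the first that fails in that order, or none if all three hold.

m₁+m₂+m₃ = 2 − 1 + 2 = 3  ✗
triangle: |2−2|=0 ≤ l₃=2 ≤ 2+2=4
parity: l₁+l₂+l₃ = 6 is even

m_sum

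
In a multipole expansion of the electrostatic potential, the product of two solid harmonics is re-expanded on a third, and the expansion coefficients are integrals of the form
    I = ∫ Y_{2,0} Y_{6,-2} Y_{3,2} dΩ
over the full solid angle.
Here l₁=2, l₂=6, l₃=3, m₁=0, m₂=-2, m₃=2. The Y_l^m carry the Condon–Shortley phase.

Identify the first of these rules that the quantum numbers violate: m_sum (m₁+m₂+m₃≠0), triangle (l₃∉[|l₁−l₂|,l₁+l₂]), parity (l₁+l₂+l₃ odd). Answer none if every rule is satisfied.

Σmᵢ = 0  ✓
l₃∈[|l₁−l₂|,l₁+l₂]=[4,8], have l₃=3  ✗
Σlᵢ = 11 ⇒ odd

triangle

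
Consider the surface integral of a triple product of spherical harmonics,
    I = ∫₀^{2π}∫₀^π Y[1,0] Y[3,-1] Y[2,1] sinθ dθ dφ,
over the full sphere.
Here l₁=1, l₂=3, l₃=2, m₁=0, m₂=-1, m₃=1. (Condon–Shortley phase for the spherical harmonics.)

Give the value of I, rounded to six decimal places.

Checks pass: Σm=0; 6 even; l₃=2∈[2,4].
(2·1+1)(2·3+1)(2·2+1) = 105
Δ: 2! 0! 4! / 7! → 1/105
sum: t=1:−1/4 = -1/4
3j²(1 3 2; 0 0 0) = Δ·Π!·Σ² = 3/35  (sign -1)
sum: t=1:−1/6 = -1/6
3j²(1 3 2; 0 -1 1) = Δ·Π!·Σ² = 8/105  (sign +1)
combine: 4πI² = 105·3/35·8/105 = 24/35
take √, sign -1: I = -0.23359668

-0.233597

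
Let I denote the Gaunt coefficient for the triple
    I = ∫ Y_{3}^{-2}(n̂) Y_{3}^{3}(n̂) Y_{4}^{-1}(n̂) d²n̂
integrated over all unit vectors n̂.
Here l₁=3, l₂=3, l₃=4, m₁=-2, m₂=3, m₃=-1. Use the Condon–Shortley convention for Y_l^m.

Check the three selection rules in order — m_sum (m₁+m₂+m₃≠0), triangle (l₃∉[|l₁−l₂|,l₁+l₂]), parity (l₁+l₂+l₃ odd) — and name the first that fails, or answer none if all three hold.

m₁+m₂+m₃ = -2 + 3 − 1 = 0  ✓
triangle: |3−3|=0 ≤ l₃=4 ≤ 3+3=6  ✓
parity: l₁+l₂+l₃ = 10 is even  ✓

none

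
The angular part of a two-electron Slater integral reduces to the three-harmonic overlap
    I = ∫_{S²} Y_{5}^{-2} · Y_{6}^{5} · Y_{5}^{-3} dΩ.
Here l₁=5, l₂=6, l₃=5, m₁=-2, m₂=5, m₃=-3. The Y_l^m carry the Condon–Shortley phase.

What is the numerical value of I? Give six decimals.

Rules hold: Σm=0, L=16 even, 1≤5≤11.
N = 11·13·11 = 1573
Δ = 6!·4!·6!/17! = 1/28588560
Racah Σ t=1..5: t=1:−1/345600 t=2:+1/13824 t=3:−1/5184 t=4:+1/13824 t=5:−1/345600 = -7/129600
⇒ 3j(5 6 5; 0 0 0)² = 80/7293, sgn +1
Racah Σ t=5..6: t=5:−1/345600 t=6:+1/518400 = -1/1036800
⇒ 3j(5 6 5; -2 5 -3)² = 7/2210, sgn -1
4πI² = N·(3j₀)²·(3jₘ)² = 616/11271
I = -1·√(0.0546535/4π) = -0.06594839

-0.065948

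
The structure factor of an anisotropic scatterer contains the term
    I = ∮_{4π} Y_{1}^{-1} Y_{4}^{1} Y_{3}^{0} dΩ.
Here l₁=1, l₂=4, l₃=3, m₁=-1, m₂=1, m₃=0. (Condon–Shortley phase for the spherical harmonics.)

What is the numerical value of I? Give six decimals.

Rules hold: Σm=0, L=8 even, 3≤3≤5.
N = 3·9·7 = 189
Δ = 2!·0!·6!/9! = 1/252
Racah Σ t=1..1: t=1:−1/36 = -1/36
⇒ 3j(1 4 3; 0 0 0)² = 4/63, sgn +1
Racah Σ t=2..2: t=2:+1/72 = 1/72
⇒ 3j(1 4 3; -1 1 0)² = 5/126, sgn -1
4πI² = N·(3j₀)²·(3jₘ)² = 10/21
I = -1·√(0.47619/4π) = -0.19466390

-0.194664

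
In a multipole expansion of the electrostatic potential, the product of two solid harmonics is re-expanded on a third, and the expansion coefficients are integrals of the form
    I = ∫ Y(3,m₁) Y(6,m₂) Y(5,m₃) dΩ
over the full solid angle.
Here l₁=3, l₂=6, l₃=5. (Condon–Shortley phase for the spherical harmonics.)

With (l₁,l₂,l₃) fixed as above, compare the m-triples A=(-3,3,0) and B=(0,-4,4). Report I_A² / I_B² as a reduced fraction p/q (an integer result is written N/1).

l's match ⇒ only the (l;m) 3-j factors differ between A and B.
A: triangle coeff Δ(3,6,5) = 1/675675; Σ_t [4,4]: t=4:+1/34560 = 1/34560; (3j)²=4/143 [(3 6 5; -3 3 0)], sign=-1
B: triangle coeff Δ(3,6,5) = 1/675675; Σ_t [1,2]: t=1:−1/60480 t=2:+1/161280 = -1/96768; (3j)²=15/1001 [(3 6 5; 0 -4 4)], sign=+1
I_A²/I_B² = (4/143)/(15/1001) = 28/15

28/15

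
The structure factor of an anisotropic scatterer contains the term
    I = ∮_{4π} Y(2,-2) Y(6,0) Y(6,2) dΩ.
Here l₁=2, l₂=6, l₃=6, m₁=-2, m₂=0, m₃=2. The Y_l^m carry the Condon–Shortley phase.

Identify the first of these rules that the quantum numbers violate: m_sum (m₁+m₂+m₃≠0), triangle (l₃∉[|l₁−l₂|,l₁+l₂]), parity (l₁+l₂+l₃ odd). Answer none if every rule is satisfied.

azimuthal sum: -2 + 0 + 2 = 0  ✓
4 ≤ 6 ≤ 8 (triangle on l)  ✓
L = 2 + 6 + 6 = 14 (even)  ✓

none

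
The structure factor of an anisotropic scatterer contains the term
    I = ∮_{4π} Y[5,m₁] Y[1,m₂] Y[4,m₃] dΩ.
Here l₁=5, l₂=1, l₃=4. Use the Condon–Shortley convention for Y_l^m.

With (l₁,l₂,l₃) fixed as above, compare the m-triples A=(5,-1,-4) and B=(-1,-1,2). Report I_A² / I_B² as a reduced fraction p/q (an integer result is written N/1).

15/2

l's match ⇒ only the (l;m) 3-j factors differ between A and B.
A: triangle coeff Δ(5,1,4) = 1/495; Σ_t [0,0]: t=0:+1/80640 = 1/80640; (3j)²=1/11 [(5 1 4; 5 -1 -4)], sign=+1
B: triangle coeff Δ(5,1,4) = 1/495; Σ_t [0,0]: t=0:+1/2880 = 1/2880; (3j)²=2/165 [(5 1 4; -1 -1 2)], sign=+1
I_A²/I_B² = (1/11)/(2/165) = 15/2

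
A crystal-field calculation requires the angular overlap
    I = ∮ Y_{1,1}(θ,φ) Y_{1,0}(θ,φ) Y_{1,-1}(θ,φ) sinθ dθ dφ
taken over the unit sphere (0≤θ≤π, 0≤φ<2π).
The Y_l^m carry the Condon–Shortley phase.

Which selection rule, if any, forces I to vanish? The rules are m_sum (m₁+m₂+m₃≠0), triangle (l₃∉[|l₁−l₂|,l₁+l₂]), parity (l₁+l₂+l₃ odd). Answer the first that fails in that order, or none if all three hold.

azimuthal sum: 1 + 0 − 1 = 0  ✓
0 ≤ 1 ≤ 2 (triangle on l)  ✓
L = 1 + 1 + 1 = 3 (odd)  ✗

parity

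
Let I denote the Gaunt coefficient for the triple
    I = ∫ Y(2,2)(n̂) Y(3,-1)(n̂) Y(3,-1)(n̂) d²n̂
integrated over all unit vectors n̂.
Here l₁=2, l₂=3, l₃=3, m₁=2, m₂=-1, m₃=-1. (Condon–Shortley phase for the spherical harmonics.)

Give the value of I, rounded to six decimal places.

0.206013

Rules hold: Σm=0, L=8 even, 1≤3≤5.
N = 5·7·7 = 245
Δ = 2!·2!·4!/9! = 1/3780
Racah Σ t=0..2: t=0:+1/24 t=1:−1/4 t=2:+1/24 = -1/6
⇒ 3j(2 3 3; 0 0 0)² = 4/105, sgn +1
Racah Σ t=0..0: t=0:+1/16 = 1/16
⇒ 3j(2 3 3; 2 -1 -1)² = 2/35, sgn +1
4πI² = N·(3j₀)²·(3jₘ)² = 8/15
I = +1·√(0.533333/4π) = 0.20601291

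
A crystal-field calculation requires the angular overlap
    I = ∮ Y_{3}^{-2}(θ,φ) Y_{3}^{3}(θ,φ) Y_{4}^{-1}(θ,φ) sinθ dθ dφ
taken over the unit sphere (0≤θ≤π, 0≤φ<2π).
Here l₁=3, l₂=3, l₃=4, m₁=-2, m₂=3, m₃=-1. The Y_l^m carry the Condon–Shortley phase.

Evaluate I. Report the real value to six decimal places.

0.140463

Rules hold: Σm=0, L=10 even, 0≤4≤6.
N = 7·7·9 = 441
Δ = 2!·4!·4!/11! = 1/34650
Racah Σ t=0..2: t=0:+1/72 t=1:−1/16 t=2:+1/72 = -5/144
⇒ 3j(3 3 4; 0 0 0)² = 2/77, sgn -1
Racah Σ t=2..2: t=2:+1/288 = 1/288
⇒ 3j(3 3 4; -2 3 -1)² = 5/231, sgn -1
4πI² = N·(3j₀)²·(3jₘ)² = 30/121
I = +1·√(0.247934/4π) = 0.14046335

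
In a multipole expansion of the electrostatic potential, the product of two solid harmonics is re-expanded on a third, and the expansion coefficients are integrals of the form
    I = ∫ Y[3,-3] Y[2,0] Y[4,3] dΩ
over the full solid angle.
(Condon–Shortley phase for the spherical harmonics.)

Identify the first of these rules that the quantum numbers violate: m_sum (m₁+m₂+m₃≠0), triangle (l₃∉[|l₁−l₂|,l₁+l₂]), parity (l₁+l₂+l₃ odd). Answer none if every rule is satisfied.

parity

Σmᵢ = 0  ✓
l₃∈[|l₁−l₂|,l₁+l₂]=[1,5], have l₃=4  ✓
Σlᵢ = 9 ⇒ odd  ✗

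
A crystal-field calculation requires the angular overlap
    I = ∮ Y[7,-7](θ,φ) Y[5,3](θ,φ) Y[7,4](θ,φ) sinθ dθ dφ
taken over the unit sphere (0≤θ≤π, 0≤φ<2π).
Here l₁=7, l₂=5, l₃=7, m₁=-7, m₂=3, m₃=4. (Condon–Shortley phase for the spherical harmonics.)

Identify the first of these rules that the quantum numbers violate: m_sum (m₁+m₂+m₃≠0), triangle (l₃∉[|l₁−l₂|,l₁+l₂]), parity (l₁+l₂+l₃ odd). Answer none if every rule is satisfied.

parity

Σmᵢ = 0  ✓
l₃∈[|l₁−l₂|,l₁+l₂]=[2,12], have l₃=7  ✓
Σlᵢ = 19 ⇒ odd  ✗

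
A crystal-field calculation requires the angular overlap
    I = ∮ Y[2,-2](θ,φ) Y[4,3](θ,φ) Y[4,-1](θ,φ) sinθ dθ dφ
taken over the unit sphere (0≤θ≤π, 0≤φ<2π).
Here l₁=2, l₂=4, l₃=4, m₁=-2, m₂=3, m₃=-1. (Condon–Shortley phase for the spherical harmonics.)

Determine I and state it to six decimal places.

0.159270

m-sum 0 ✓  L=10 even ✓  2≤4≤6 ✓
Π(2lᵢ+1) = 5×9×9 = 405
triangle coeff Δ(2,4,4) = 1/13860
Σ_t [0,2]: t=0:+1/192 t=1:−1/36 t=2:+1/192 = -5/288
(3j)²=20/693 [(2 4 4; 0 0 0)], sign=-1
Σ_t [2,2]: t=2:+1/480 = 1/480
(3j)²=3/110 [(2 4 4; -2 3 -1)], sign=-1
⇒ 4πI² = 270/847
I = (+1)√(270/847/(4π)) = 0.15927046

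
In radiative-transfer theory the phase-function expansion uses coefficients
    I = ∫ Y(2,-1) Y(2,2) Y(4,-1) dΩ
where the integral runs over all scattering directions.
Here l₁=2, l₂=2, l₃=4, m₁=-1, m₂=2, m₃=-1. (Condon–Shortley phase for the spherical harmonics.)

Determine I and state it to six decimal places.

m-sum 0 ✓  L=8 even ✓  0≤4≤4 ✓
Π(2lᵢ+1) = 5×5×9 = 225
triangle coeff Δ(2,2,4) = 1/630
Σ_t [0,0]: t=0:+1/16 = 1/16
(3j)²=2/35 [(2 2 4; 0 0 0)], sign=+1
Σ_t [0,0]: t=0:+1/144 = 1/144
(3j)²=1/126 [(2 2 4; -1 2 -1)], sign=-1
⇒ 4πI² = 5/49
I = (-1)√(5/49/(4π)) = -0.09011188

-0.090112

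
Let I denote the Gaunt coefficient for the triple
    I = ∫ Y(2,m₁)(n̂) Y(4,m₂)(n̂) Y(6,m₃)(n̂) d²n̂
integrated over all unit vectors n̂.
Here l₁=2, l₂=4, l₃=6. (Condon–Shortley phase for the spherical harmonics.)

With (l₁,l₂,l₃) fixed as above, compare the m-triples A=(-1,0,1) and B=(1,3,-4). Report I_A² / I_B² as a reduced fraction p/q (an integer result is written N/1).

35/48

Shared (l₁,l₂,l₃)=(2,4,6): N and (l;000)² cancel in I_A²/I_B².
A: Δ = 0!·4!·8!/13! = 1/6435; Racah Σ t=0..0: t=0:+1/3456 = 1/3456; ⇒ 3j(2 4 6; -1 0 1)² = 35/1287, sgn -1
B: Δ = 0!·4!·8!/13! = 1/6435; Racah Σ t=0..0: t=0:+1/30240 = 1/30240; ⇒ 3j(2 4 6; 1 3 -4)² = 16/429, sgn +1
I_A²/I_B² = (35/1287)/(16/429) = 35/48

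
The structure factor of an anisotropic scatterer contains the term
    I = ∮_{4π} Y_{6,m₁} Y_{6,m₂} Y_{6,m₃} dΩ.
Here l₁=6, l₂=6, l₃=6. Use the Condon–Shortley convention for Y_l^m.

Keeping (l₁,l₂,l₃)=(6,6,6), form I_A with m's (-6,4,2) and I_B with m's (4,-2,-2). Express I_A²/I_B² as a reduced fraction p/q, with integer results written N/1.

55/36

Shared (l₁,l₂,l₃)=(6,6,6): N and (l;000)² cancel in I_A²/I_B².
A: Δ = 6!·6!·6!/19! = 1/325909584; Racah Σ t=6..6: t=6:+1/24883200 = 1/24883200; ⇒ 3j(6 6 6; -6 4 2)² = 70/4199, sgn +1
B: Δ = 6!·6!·6!/19! = 1/325909584; Racah Σ t=0..2: t=0:+1/1658880 t=1:−1/518400 t=2:+1/1658880 = -1/1382400; ⇒ 3j(6 6 6; 4 -2 -2)² = 504/46189, sgn -1
I_A²/I_B² = (70/4199)/(504/46189) = 55/36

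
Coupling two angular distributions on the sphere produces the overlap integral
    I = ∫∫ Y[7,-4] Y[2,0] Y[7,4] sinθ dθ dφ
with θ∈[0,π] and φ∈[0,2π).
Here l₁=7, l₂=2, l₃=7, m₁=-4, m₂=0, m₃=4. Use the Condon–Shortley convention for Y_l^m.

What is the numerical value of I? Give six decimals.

m-sum 0 ✓  L=16 even ✓  5≤7≤9 ✓
Π(2lᵢ+1) = 15×5×15 = 1125
triangle coeff Δ(7,2,7) = 1/185640
Σ_t [0,2]: t=0:+1/2419200 t=1:−1/518400 t=2:+1/2419200 = -1/907200
(3j)²=56/3315 [(7 2 7; 0 0 0)], sign=+1
Σ_t [0,2]: t=0:+1/159667200 t=1:−1/7257600 t=2:+1/8709120 = -1/59875200
(3j)²=8/23205 [(7 2 7; -4 0 4)], sign=+1
⇒ 4πI² = 320/48841
I = (+1)√(320/48841/(4π)) = 0.02283378

0.022834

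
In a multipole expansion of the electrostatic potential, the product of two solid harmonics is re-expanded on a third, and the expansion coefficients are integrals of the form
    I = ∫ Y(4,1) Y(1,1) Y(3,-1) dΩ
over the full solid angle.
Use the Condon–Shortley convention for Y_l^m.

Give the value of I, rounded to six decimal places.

m-sum = 1 + 1 − 1 = 1 ≠ 0 ⇒ I = 0

0.000000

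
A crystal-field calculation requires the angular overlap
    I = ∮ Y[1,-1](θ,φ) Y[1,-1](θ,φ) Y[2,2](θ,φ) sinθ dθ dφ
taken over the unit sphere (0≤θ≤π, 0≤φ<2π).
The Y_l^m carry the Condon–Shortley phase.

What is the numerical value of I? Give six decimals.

Checks pass: Σm=0; 4 even; l₃=2∈[0,2].
(2·1+1)(2·1+1)(2·2+1) = 45
Δ: 0! 2! 2! / 5! → 1/30
sum: t=0:+1/1 = 1/1
3j²(1 1 2; 0 0 0) = Δ·Π!·Σ² = 2/15  (sign +1)
sum: t=0:+1/4 = 1/4
3j²(1 1 2; -1 -1 2) = Δ·Π!·Σ² = 1/5  (sign +1)
combine: 4πI² = 45·2/15·1/5 = 6/5
take √, sign +1: I = 0.30901936

0.309019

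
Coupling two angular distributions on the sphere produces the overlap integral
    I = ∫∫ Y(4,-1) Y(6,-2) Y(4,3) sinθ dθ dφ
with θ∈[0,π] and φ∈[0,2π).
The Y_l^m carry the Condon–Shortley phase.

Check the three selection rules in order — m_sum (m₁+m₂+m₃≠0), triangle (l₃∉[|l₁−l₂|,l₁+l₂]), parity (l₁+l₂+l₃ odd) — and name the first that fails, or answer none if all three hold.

Σmᵢ = 0  ✓
l₃∈[|l₁−l₂|,l₁+l₂]=[2,10], have l₃=4  ✓
Σlᵢ = 14 ⇒ even  ✓

none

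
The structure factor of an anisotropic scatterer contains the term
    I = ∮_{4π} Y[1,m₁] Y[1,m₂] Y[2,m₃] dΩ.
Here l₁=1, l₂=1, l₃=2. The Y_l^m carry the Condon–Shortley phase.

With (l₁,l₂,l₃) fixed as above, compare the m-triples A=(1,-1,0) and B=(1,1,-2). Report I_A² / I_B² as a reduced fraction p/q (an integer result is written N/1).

l's match ⇒ only the (l;m) 3-j factors differ between A and B.
A: triangle coeff Δ(1,1,2) = 1/30; Σ_t [0,0]: t=0:+1/4 = 1/4; (3j)²=1/30 [(1 1 2; 1 -1 0)], sign=+1
B: triangle coeff Δ(1,1,2) = 1/30; Σ_t [0,0]: t=0:+1/4 = 1/4; (3j)²=1/5 [(1 1 2; 1 1 -2)], sign=+1
I_A²/I_B² = (1/30)/(1/5) = 1/6

1/6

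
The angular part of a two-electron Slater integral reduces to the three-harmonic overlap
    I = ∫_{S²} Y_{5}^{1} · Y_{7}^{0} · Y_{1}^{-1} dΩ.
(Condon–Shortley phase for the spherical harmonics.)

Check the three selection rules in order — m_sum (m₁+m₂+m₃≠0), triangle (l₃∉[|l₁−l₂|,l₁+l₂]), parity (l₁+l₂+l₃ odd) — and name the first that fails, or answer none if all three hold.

triangle

azimuthal sum: 1 + 0 − 1 = 0  ✓
2 ≤ 1 ≤ 12 (triangle on l)  ✗
L = 5 + 7 + 1 = 13 (odd)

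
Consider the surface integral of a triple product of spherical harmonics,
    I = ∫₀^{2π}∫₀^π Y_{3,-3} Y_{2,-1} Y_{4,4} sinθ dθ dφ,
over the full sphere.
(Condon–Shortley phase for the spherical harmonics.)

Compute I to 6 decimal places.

0.000000

Σlᵢ=9 odd — θ-integrand is odd under cosθ→−cosθ; I=0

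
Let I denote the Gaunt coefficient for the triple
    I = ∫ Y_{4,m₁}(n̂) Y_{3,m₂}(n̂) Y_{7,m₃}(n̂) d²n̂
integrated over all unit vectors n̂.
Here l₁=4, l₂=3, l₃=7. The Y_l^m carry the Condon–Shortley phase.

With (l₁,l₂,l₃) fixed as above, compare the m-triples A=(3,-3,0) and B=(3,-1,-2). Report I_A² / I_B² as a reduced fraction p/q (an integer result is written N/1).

7/180

Shared (l₁,l₂,l₃)=(4,3,7): N and (l;000)² cancel in I_A²/I_B².
A: Δ = 0!·8!·6!/15! = 1/45045; Racah Σ t=0..0: t=0:+1/3628800 = 1/3628800; ⇒ 3j(4 3 7; 3 -3 0)² = 1/6435, sgn -1
B: Δ = 0!·8!·6!/15! = 1/45045; Racah Σ t=0..0: t=0:+1/241920 = 1/241920; ⇒ 3j(4 3 7; 3 -1 -2)² = 4/1001, sgn -1
I_A²/I_B² = (1/6435)/(4/1001) = 7/180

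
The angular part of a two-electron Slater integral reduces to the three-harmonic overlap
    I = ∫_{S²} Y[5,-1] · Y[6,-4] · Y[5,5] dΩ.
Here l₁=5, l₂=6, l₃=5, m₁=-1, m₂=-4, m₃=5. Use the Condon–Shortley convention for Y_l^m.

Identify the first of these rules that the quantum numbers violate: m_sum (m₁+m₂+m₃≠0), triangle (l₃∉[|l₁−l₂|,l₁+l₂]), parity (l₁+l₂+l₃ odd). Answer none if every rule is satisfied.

none

azimuthal sum: -1 − 4 + 5 = 0  ✓
1 ≤ 5 ≤ 11 (triangle on l)  ✓
L = 5 + 6 + 5 = 16 (even)  ✓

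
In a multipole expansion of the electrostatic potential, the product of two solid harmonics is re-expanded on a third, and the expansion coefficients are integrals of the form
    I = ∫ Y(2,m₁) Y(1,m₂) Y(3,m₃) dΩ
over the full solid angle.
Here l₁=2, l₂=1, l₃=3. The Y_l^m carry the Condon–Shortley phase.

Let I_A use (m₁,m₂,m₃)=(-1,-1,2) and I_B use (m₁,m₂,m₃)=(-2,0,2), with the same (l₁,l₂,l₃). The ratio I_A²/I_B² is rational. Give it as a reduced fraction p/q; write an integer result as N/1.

Shared (l₁,l₂,l₃)=(2,1,3): N and (l;000)² cancel in I_A²/I_B².
A: Δ = 0!·4!·2!/7! = 1/105; Racah Σ t=0..0: t=0:+1/12 = 1/12; ⇒ 3j(2 1 3; -1 -1 2)² = 2/21, sgn -1
B: Δ = 0!·4!·2!/7! = 1/105; Racah Σ t=0..0: t=0:+1/24 = 1/24; ⇒ 3j(2 1 3; -2 0 2)² = 1/21, sgn -1
I_A²/I_B² = (2/21)/(1/21) = 2/1

2/1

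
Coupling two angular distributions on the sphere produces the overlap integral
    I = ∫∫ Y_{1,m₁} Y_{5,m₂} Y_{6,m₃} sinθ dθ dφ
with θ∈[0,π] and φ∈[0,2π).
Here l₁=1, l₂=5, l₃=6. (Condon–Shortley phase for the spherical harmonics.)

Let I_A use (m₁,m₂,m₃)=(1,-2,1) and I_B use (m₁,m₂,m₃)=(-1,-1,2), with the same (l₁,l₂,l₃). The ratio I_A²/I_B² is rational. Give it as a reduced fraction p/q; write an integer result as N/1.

Shared (l₁,l₂,l₃)=(1,5,6): N and (l;000)² cancel in I_A²/I_B².
A: Δ = 0!·2!·10!/13! = 1/858; Racah Σ t=0..0: t=0:+1/60480 = 1/60480; ⇒ 3j(1 5 6; 1 -2 1)² = 5/429, sgn -1
B: Δ = 0!·2!·10!/13! = 1/858; Racah Σ t=0..0: t=0:+1/34560 = 1/34560; ⇒ 3j(1 5 6; -1 -1 2)² = 14/429, sgn +1
I_A²/I_B² = (5/429)/(14/429) = 5/14

5/14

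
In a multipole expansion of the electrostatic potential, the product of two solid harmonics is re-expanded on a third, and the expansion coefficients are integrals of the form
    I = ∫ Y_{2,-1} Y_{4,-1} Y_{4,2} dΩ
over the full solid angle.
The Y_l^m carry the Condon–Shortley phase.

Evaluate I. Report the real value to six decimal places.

Rules hold: Σm=0, L=10 even, 2≤4≤6.
N = 5·9·9 = 405
Δ = 2!·2!·6!/11! = 1/13860
Racah Σ t=0..2: t=0:+1/192 t=1:−1/36 t=2:+1/192 = -5/288
⇒ 3j(2 4 4; 0 0 0)² = 20/693, sgn -1
Racah Σ t=1..2: t=1:−1/96 t=2:+1/240 = -1/160
⇒ 3j(2 4 4; -1 -1 2)² = 27/1540, sgn -1
4πI² = N·(3j₀)²·(3jₘ)² = 1215/5929
I = +1·√(0.204925/4π) = 0.12770047

0.127700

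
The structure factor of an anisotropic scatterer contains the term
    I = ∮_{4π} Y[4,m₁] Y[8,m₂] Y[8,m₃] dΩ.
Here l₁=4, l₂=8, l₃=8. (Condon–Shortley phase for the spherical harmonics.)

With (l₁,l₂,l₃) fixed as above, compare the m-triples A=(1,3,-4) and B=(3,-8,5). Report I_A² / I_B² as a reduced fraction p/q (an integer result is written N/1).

Shared (l₁,l₂,l₃)=(4,8,8): N and (l;000)² cancel in I_A²/I_B².
A: Δ = 4!·4!·12!/21! = 1/185175900; Racah Σ t=0..3: t=0:+1/5748019200 t=1:−1/174182400 t=2:+1/52254720 t=3:−1/139345920 = 7/1094860800; ⇒ 3j(4 8 8; 1 3 -4)² = 147/16796, sgn +1
B: Δ = 4!·4!·12!/21! = 1/185175900; Racah Σ t=0..0: t=0:+1/68976230400 = 1/68976230400; ⇒ 3j(4 8 8; 3 -8 5)² = 13/2907, sgn -1
I_A²/I_B² = (147/16796)/(13/2907) = 1323/676

1323/676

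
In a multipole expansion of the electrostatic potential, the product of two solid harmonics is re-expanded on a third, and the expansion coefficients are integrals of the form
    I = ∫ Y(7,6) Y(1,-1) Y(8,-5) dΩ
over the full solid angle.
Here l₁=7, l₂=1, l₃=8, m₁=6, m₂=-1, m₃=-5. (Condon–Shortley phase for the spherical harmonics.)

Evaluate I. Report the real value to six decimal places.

-0.052996

m-sum 0 ✓  L=16 even ✓  6≤8≤8 ✓
Π(2lᵢ+1) = 15×3×17 = 765
triangle coeff Δ(7,1,8) = 1/2040
Σ_t [0,0]: t=0:+1/25401600 = 1/25401600
(3j)²=8/255 [(7 1 8; 0 0 0)], sign=+1
Σ_t [0,0]: t=0:+1/12454041600 = 1/12454041600
(3j)²=1/680 [(7 1 8; 6 -1 -5)], sign=-1
⇒ 4πI² = 3/85
I = (-1)√(3/85/(4π)) = -0.05299638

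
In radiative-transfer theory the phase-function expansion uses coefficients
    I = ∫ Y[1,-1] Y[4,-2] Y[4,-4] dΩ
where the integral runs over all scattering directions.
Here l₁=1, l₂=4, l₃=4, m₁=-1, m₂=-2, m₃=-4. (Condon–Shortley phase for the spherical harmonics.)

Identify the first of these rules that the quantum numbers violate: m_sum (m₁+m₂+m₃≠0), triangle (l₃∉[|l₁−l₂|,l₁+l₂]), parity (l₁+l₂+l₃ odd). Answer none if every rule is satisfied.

m₁+m₂+m₃ = -1 − 2 − 4 = -7  ✗
triangle: |1−4|=3 ≤ l₃=4 ≤ 1+4=5
parity: l₁+l₂+l₃ = 9 is odd

m_sum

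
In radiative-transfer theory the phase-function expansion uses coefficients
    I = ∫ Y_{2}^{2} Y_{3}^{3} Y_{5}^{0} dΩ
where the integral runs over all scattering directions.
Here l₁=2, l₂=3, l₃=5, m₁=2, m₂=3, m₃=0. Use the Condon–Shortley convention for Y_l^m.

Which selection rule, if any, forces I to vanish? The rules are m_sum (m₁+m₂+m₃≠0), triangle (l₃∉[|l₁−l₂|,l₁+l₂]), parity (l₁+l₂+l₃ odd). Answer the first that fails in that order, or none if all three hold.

m_sum

m₁+m₂+m₃ = 2 + 3 + 0 = 5  ✗
triangle: |2−3|=1 ≤ l₃=5 ≤ 2+3=5
parity: l₁+l₂+l₃ = 10 is even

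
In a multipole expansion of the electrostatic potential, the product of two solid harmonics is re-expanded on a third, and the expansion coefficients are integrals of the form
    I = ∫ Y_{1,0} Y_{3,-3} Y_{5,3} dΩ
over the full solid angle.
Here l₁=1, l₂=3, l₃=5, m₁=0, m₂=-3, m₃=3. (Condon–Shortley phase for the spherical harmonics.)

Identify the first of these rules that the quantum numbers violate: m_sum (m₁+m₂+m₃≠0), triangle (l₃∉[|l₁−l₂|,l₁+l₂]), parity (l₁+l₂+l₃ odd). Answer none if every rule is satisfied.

m₁+m₂+m₃ = 0 − 3 + 3 = 0  ✓
triangle: |1−3|=2 ≤ l₃=5 ≤ 1+3=4  ✗
parity: l₁+l₂+l₃ = 9 is odd

triangle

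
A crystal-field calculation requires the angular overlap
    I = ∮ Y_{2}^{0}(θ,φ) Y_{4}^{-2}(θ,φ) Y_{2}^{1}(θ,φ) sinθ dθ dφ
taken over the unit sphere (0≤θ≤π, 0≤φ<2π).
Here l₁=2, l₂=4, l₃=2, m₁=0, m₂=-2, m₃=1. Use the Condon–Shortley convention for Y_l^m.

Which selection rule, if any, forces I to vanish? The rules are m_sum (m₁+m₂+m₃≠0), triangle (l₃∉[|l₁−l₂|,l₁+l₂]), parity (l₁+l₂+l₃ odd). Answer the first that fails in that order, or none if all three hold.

m₁+m₂+m₃ = 0 − 2 + 1 = -1  ✗
triangle: |2−4|=2 ≤ l₃=2 ≤ 2+4=6
parity: l₁+l₂+l₃ = 8 is even

m_sum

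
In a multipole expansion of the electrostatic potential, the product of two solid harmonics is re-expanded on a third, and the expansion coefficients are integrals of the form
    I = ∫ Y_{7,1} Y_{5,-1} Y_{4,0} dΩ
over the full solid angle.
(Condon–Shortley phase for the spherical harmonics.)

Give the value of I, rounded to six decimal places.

Rules hold: Σm=0, L=16 even, 2≤4≤12.
N = 15·11·9 = 1485
Δ = 8!·6!·2!/17! = 1/6126120
Racah Σ t=3..5: t=3:−1/69120 t=4:+1/20736 t=5:−1/69120 = 1/51840
⇒ 3j(7 5 4; 0 0 0)² = 280/21879, sgn +1
Racah Σ t=2..4: t=2:+1/138240 t=3:−1/25920 t=4:+1/55296 = -11/829440
⇒ 3j(7 5 4; 1 -1 0)² = 11/1326, sgn -1
4πI² = N·(3j₀)²·(3jₘ)² = 7700/48841
I = -1·√(0.157654/4π) = -0.11200777

-0.112008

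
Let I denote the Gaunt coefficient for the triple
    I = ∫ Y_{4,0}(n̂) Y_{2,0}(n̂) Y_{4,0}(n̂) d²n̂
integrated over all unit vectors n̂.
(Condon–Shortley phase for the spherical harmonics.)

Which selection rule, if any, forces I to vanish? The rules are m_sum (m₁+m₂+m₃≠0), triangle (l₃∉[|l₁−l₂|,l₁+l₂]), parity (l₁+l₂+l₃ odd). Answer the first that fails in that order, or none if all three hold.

Σmᵢ = 0  ✓
l₃∈[|l₁−l₂|,l₁+l₂]=[2,6], have l₃=4  ✓
Σlᵢ = 10 ⇒ even  ✓

none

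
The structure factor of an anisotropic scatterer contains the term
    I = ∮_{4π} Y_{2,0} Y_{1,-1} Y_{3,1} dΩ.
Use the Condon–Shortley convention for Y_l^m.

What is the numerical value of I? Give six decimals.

m-sum 0 ✓  L=6 even ✓  1≤3≤3 ✓
Π(2lᵢ+1) = 5×3×7 = 105
triangle coeff Δ(2,1,3) = 1/105
Σ_t [0,0]: t=0:+1/4 = 1/4
(3j)²=3/35 [(2 1 3; 0 0 0)], sign=-1
Σ_t [0,0]: t=0:+1/8 = 1/8
(3j)²=2/35 [(2 1 3; 0 -1 1)], sign=+1
⇒ 4πI² = 18/35
I = (-1)√(18/35/(4π)) = -0.20230066

-0.202301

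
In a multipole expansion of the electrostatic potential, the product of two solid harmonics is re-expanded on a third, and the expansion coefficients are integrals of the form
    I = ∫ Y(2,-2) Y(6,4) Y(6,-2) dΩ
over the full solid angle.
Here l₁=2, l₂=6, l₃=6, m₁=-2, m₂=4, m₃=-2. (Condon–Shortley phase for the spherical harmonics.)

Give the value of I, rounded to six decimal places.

Rules hold: Σm=0, L=14 even, 4≤6≤8.
N = 5·13·13 = 845
Δ = 2!·2!·10!/15! = 1/90090
Racah Σ t=0..2: t=0:+1/69120 t=1:−1/14400 t=2:+1/69120 = -7/172800
⇒ 3j(2 6 6; 0 0 0)² = 14/715, sgn -1
Racah Σ t=2..2: t=2:+1/322560 = 1/322560
⇒ 3j(2 6 6; -2 4 -2)² = 18/1001, sgn +1
4πI² = N·(3j₀)²·(3jₘ)² = 36/121
I = -1·√(0.297521/4π) = -0.15386989

-0.153870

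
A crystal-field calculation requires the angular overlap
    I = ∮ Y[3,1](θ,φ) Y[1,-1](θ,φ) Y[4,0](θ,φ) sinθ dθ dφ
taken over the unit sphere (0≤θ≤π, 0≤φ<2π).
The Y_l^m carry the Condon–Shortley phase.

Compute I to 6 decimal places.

Checks pass: Σm=0; 8 even; l₃=4∈[2,4].
(2·3+1)(2·1+1)(2·4+1) = 189
Δ: 0! 6! 2! / 9! → 1/252
sum: t=0:+1/36 = 1/36
3j²(3 1 4; 0 0 0) = Δ·Π!·Σ² = 4/63  (sign +1)
sum: t=0:+1/96 = 1/96
3j²(3 1 4; 1 -1 0) = Δ·Π!·Σ² = 1/42  (sign +1)
combine: 4πI² = 189·4/63·1/42 = 2/7
take √, sign +1: I = 0.15078601

0.150786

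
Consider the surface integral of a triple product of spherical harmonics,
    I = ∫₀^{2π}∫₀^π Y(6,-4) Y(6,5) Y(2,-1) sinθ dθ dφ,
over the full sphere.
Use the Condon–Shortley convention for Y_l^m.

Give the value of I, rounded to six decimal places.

-0.197649

Checks pass: Σm=0; 14 even; l₃=2∈[0,12].
(2·6+1)(2·6+1)(2·2+1) = 845
Δ: 10! 2! 2! / 15! → 1/90090
sum: t=4:+1/69120 t=5:−1/14400 t=6:+1/69120 = -7/172800
3j²(6 6 2; 0 0 0) = Δ·Π!·Σ² = 14/715  (sign -1)
sum: t=9:−1/725760 t=10:+1/7257600 = -1/806400
3j²(6 6 2; -4 5 -1) = Δ·Π!·Σ² = 27/910  (sign +1)
combine: 4πI² = 845·14/715·27/910 = 27/55
take √, sign -1: I = -0.19764945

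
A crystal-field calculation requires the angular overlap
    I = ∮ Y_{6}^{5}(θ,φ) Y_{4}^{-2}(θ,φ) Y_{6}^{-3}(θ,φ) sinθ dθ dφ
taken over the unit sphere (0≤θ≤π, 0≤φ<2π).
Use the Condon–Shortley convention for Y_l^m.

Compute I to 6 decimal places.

Checks pass: Σm=0; 16 even; l₃=6∈[2,10].
(2·6+1)(2·4+1)(2·6+1) = 1521
Δ: 4! 8! 4! / 17! → 1/15315300
sum: t=0:+1/829440 t=1:−1/25920 t=2:+1/9216 t=3:−1/25920 t=4:+1/829440 = 7/207360
3j²(6 4 6; 0 0 0) = Δ·Π!·Σ² = 28/2431  (sign +1)
sum: t=0:+1/483840 t=1:−1/1451520 = 1/725760
3j²(6 4 6; 5 -2 -3) = Δ·Π!·Σ² = 24/1547  (sign -1)
combine: 4πI² = 1521·28/2431·24/1547 = 864/3179
take √, sign -1: I = -0.14706410

-0.147064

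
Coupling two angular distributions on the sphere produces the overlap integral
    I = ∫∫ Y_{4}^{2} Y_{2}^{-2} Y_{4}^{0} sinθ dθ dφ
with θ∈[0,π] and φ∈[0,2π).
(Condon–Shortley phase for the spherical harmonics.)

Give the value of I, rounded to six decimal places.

-0.190365

Checks pass: Σm=0; 10 even; l₃=4∈[2,6].
(2·4+1)(2·2+1)(2·4+1) = 405
Δ: 2! 6! 2! / 11! → 1/13860
sum: t=0:+1/192 t=1:−1/36 t=2:+1/192 = -5/288
3j²(4 2 4; 0 0 0) = Δ·Π!·Σ² = 20/693  (sign -1)
sum: t=0:+1/192 = 1/192
3j²(4 2 4; 2 -2 0) = Δ·Π!·Σ² = 3/77  (sign +1)
combine: 4πI² = 405·20/693·3/77 = 2700/5929
take √, sign -1: I = -0.19036462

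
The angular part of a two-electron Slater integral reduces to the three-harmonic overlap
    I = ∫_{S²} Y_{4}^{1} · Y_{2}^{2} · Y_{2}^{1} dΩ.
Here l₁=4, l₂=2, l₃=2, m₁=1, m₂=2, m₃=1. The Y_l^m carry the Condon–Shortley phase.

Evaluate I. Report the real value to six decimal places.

Σmᵢ = 4 ≠ 0, so the φ-integral vanishes; I = 0

0.000000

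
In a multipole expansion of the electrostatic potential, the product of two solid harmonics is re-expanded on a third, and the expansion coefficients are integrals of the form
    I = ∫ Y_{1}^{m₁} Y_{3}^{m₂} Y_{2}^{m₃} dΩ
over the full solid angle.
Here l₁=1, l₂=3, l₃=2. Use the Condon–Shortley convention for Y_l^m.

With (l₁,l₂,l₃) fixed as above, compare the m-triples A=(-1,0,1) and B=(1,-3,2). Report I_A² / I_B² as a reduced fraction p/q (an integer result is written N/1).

Same 1,3,2: normalisation and zero-m 3j drop out of the ratio.
A: Δ: 2! 0! 4! / 7! → 1/105; sum: t=2:+1/12 = 1/12; 3j²(1 3 2; -1 0 1) = Δ·Π!·Σ² = 1/35  (sign -1)
B: Δ: 2! 0! 4! / 7! → 1/105; sum: t=0:+1/48 = 1/48; 3j²(1 3 2; 1 -3 2) = Δ·Π!·Σ² = 1/7  (sign +1)
I_A²/I_B² = (1/35)/(1/7) = 1/5

1/5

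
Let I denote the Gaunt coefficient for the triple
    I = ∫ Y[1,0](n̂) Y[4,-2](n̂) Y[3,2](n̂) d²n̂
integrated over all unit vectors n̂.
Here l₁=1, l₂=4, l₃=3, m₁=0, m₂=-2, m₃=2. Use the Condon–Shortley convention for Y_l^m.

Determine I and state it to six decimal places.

0.213244

m-sum 0 ✓  L=8 even ✓  3≤3≤5 ✓
Π(2lᵢ+1) = 3×9×7 = 189
triangle coeff Δ(1,4,3) = 1/252
Σ_t [1,1]: t=1:−1/36 = -1/36
(3j)²=4/63 [(1 4 3; 0 0 0)], sign=+1
Σ_t [1,1]: t=1:−1/120 = -1/120
(3j)²=1/21 [(1 4 3; 0 -2 2)], sign=+1
⇒ 4πI² = 4/7
I = (+1)√(4/7/(4π)) = 0.21324362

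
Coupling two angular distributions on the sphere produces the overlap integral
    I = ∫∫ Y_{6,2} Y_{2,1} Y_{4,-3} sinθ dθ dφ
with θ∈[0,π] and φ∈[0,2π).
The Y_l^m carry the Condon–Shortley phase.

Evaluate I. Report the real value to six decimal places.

0.089969

m-sum 0 ✓  L=12 even ✓  4≤4≤8 ✓
Π(2lᵢ+1) = 13×5×9 = 585
triangle coeff Δ(6,2,4) = 1/6435
Σ_t [2,2]: t=2:+1/2304 = 1/2304
(3j)²=5/143 [(6 2 4; 0 0 0)], sign=+1
Σ_t [3,3]: t=3:−1/30240 = -1/30240
(3j)²=32/6435 [(6 2 4; 2 1 -3)], sign=+1
⇒ 4πI² = 160/1573
I = (+1)√(160/1573/(4π)) = 0.08996855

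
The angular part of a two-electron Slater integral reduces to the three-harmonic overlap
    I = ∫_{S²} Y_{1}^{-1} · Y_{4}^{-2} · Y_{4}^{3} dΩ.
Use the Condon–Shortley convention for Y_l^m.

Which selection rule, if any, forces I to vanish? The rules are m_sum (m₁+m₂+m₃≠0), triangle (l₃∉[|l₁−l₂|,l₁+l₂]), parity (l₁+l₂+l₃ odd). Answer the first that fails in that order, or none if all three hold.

parity

azimuthal sum: -1 − 2 + 3 = 0  ✓
3 ≤ 4 ≤ 5 (triangle on l)  ✓
L = 1 + 4 + 4 = 9 (odd)  ✗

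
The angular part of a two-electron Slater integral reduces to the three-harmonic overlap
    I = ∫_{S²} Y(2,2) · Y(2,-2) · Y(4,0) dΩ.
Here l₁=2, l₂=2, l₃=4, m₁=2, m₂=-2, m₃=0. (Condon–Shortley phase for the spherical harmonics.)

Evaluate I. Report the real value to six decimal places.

0.040299

Checks pass: Σm=0; 8 even; l₃=4∈[0,4].
(2·2+1)(2·2+1)(2·4+1) = 225
Δ: 0! 4! 4! / 9! → 1/630
sum: t=0:+1/16 = 1/16
3j²(2 2 4; 0 0 0) = Δ·Π!·Σ² = 2/35  (sign +1)
sum: t=0:+1/576 = 1/576
3j²(2 2 4; 2 -2 0) = Δ·Π!·Σ² = 1/630  (sign +1)
combine: 4πI² = 225·2/35·1/630 = 1/49
take √, sign +1: I = 0.04029926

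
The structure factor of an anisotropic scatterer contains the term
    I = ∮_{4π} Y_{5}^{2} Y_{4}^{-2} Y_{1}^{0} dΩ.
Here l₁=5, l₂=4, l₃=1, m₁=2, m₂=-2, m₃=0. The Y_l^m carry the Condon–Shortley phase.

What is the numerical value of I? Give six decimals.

0.225034

m-sum 0 ✓  L=10 even ✓  1≤1≤9 ✓
Π(2lᵢ+1) = 11×9×3 = 297
triangle coeff Δ(5,4,1) = 1/495
Σ_t [4,4]: t=4:+1/576 = 1/576
(3j)²=5/99 [(5 4 1; 0 0 0)], sign=-1
Σ_t [2,2]: t=2:+1/1440 = 1/1440
(3j)²=7/165 [(5 4 1; 2 -2 0)], sign=-1
⇒ 4πI² = 7/11
I = (+1)√(7/11/(4π)) = 0.22503380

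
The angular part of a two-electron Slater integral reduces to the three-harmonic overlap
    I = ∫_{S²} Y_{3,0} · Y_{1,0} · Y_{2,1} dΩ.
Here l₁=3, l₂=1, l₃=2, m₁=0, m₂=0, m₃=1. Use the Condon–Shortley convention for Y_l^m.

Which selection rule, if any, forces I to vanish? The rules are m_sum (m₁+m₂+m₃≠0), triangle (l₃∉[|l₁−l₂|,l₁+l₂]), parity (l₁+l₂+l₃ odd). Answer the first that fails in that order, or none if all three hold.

m₁+m₂+m₃ = 0 + 0 + 1 = 1  ✗
triangle: |3−1|=2 ≤ l₃=2 ≤ 3+1=4
parity: l₁+l₂+l₃ = 6 is even

m_sum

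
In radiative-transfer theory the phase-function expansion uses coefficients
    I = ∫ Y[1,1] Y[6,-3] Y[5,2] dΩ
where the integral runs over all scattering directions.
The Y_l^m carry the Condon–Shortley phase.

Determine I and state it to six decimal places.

-0.245154

Rules hold: Σm=0, L=12 even, 5≤5≤7.
N = 3·13·11 = 429
Δ = 2!·0!·10!/13! = 1/858
Racah Σ t=1..1: t=1:−1/14400 = -1/14400
⇒ 3j(1 6 5; 0 0 0)² = 6/143, sgn +1
Racah Σ t=0..0: t=0:+1/60480 = 1/60480
⇒ 3j(1 6 5; 1 -3 2)² = 6/143, sgn -1
4πI² = N·(3j₀)²·(3jₘ)² = 108/143
I = -1·√(0.755245/4π) = -0.24515397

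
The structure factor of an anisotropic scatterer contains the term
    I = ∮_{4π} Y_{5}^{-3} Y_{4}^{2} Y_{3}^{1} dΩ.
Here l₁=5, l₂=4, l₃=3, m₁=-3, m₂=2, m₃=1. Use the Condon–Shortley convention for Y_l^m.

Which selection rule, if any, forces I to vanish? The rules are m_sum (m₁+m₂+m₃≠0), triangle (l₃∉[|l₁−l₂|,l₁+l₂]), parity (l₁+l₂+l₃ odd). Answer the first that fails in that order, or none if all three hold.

azimuthal sum: -3 + 2 + 1 = 0  ✓
1 ≤ 3 ≤ 9 (triangle on l)  ✓
L = 5 + 4 + 3 = 12 (even)  ✓

none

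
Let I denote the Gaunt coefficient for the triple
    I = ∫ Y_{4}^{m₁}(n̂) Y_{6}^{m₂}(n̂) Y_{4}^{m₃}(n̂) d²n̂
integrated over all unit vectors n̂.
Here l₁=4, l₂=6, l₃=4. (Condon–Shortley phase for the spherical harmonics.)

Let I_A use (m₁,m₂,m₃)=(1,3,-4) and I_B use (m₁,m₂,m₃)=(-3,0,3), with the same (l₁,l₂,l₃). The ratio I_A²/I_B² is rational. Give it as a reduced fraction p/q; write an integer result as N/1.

Same 4,6,4: normalisation and zero-m 3j drop out of the ratio.
A: Δ: 6! 2! 6! / 15! → 1/1261260; sum: t=3:−1/51840 = -1/51840; 3j²(4 6 4; 1 3 -4) = Δ·Π!·Σ² = 8/429  (sign -1)
B: Δ: 6! 2! 6! / 15! → 1/1261260; sum: t=5:−1/28800 t=6:+1/518400 = -17/518400; 3j²(4 6 4; -3 0 3) = Δ·Π!·Σ² = 289/25740  (sign +1)
I_A²/I_B² = (8/429)/(289/25740) = 480/289

480/289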